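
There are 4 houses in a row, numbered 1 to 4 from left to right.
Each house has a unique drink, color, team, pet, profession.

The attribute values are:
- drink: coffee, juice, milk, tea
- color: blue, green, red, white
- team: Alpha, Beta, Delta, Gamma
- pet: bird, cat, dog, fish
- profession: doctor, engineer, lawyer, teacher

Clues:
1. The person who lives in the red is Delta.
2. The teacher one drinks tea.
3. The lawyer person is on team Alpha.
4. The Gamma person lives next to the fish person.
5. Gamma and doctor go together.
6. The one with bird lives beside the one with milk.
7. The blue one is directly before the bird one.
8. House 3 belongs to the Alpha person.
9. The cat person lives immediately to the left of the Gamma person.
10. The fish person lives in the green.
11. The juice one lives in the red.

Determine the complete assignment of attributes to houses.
Solution:

House | Drink | Color | Team | Pet | Profession
-----------------------------------------------
  1   | tea | blue | Beta | cat | teacher
  2   | coffee | white | Gamma | bird | doctor
  3   | milk | green | Alpha | fish | lawyer
  4   | juice | red | Delta | dog | engineer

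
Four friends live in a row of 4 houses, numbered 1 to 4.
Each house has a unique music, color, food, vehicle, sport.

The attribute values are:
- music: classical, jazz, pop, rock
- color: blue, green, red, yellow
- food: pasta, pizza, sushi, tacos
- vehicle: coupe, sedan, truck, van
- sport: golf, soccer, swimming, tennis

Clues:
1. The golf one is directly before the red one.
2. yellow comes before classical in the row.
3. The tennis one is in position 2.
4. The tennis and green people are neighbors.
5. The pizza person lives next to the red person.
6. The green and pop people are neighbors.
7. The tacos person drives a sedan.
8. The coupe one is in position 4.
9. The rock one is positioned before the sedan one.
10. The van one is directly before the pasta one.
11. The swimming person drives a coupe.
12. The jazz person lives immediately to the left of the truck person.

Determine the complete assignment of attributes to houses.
Solution:

House | Music | Color | Food | Vehicle | Sport
----------------------------------------------
  1   | jazz | yellow | pizza | van | golf
  2   | rock | red | pasta | truck | tennis
  3   | classical | green | tacos | sedan | soccer
  4   | pop | blue | sushi | coupe | swimming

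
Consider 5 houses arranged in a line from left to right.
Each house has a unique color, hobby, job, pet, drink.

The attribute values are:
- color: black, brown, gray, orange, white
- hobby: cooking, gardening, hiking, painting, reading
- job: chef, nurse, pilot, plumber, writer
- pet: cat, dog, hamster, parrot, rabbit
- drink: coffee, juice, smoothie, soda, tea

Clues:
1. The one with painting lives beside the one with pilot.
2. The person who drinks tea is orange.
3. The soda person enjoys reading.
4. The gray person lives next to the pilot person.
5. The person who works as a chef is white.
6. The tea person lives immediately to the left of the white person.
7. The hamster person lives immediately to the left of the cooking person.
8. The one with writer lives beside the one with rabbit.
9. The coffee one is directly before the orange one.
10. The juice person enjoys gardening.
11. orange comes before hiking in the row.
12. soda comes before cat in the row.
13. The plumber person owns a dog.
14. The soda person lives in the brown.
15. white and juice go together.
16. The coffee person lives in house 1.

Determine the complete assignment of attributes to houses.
Solution:

House | Color | Hobby | Job | Pet | Drink
-----------------------------------------
  1   | gray | painting | writer | hamster | coffee
  2   | orange | cooking | pilot | rabbit | tea
  3   | white | gardening | chef | parrot | juice
  4   | brown | reading | plumber | dog | soda
  5   | black | hiking | nurse | cat | smoothie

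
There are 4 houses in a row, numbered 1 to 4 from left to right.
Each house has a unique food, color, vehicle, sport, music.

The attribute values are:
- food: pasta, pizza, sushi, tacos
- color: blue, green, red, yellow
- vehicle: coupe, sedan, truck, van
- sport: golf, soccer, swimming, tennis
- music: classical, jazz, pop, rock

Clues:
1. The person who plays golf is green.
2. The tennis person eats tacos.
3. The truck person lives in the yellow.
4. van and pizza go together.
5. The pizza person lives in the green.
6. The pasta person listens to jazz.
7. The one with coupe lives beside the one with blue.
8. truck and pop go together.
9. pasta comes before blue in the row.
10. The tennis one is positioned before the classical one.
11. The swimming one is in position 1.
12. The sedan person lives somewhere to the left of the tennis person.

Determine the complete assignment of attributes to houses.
Solution:

House | Food | Color | Vehicle | Sport | Music
----------------------------------------------
  1   | pasta | red | coupe | swimming | jazz
  2   | sushi | blue | sedan | soccer | rock
  3   | tacos | yellow | truck | tennis | pop
  4   | pizza | green | van | golf | classical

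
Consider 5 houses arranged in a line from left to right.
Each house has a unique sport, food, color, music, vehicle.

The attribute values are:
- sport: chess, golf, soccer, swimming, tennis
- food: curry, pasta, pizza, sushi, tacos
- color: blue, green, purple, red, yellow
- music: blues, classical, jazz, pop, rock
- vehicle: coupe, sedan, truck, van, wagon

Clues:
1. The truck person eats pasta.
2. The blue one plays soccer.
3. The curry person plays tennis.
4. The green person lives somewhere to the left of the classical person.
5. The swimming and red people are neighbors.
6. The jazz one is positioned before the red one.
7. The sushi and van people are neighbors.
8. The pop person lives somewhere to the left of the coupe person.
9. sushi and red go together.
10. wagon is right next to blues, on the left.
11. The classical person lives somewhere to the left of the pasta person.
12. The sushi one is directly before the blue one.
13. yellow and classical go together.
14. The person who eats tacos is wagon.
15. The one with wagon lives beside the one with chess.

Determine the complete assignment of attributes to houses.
Solution:

House | Sport | Food | Color | Music | Vehicle
----------------------------------------------
  1   | swimming | tacos | green | jazz | wagon
  2   | chess | sushi | red | blues | sedan
  3   | soccer | pizza | blue | pop | van
  4   | tennis | curry | yellow | classical | coupe
  5   | golf | pasta | purple | rock | truck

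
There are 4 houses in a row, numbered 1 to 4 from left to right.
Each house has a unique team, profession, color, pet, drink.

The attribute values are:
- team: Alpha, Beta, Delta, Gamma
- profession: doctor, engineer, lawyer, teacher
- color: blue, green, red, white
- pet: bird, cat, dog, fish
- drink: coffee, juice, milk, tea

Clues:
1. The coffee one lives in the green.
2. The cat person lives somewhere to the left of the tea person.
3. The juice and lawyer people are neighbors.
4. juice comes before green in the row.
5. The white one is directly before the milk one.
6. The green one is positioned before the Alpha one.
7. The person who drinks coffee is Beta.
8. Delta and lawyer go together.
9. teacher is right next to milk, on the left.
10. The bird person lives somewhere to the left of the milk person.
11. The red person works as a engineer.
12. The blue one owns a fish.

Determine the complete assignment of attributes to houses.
Solution:

House | Team | Profession | Color | Pet | Drink
-----------------------------------------------
  1   | Gamma | teacher | white | bird | juice
  2   | Delta | lawyer | blue | fish | milk
  3   | Beta | doctor | green | cat | coffee
  4   | Alpha | engineer | red | dog | tea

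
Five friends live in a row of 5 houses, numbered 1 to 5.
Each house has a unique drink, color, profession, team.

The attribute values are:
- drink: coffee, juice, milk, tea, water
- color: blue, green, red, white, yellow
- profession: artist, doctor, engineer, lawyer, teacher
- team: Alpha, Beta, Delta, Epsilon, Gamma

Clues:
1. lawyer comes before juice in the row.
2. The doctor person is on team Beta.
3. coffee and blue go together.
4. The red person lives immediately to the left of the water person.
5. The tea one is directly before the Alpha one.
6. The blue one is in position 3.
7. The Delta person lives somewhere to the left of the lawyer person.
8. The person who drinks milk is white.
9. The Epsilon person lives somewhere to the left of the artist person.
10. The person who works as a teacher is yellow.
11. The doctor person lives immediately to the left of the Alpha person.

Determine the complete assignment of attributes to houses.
Solution:

House | Drink | Color | Profession | Team
-----------------------------------------
  1   | tea | red | doctor | Beta
  2   | water | yellow | teacher | Alpha
  3   | coffee | blue | engineer | Delta
  4   | milk | white | lawyer | Epsilon
  5   | juice | green | artist | Gamma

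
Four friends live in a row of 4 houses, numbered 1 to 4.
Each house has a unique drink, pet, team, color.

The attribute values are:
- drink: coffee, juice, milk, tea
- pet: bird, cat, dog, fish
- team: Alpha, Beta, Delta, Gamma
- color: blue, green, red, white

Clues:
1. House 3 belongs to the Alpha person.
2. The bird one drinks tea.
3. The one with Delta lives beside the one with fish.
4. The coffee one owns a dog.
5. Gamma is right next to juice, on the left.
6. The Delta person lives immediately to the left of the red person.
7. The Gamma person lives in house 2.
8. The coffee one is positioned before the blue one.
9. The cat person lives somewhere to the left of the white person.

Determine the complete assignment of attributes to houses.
Solution:

House | Drink | Pet | Team | Color
----------------------------------
  1   | coffee | dog | Delta | green
  2   | milk | fish | Gamma | red
  3   | juice | cat | Alpha | blue
  4   | tea | bird | Beta | white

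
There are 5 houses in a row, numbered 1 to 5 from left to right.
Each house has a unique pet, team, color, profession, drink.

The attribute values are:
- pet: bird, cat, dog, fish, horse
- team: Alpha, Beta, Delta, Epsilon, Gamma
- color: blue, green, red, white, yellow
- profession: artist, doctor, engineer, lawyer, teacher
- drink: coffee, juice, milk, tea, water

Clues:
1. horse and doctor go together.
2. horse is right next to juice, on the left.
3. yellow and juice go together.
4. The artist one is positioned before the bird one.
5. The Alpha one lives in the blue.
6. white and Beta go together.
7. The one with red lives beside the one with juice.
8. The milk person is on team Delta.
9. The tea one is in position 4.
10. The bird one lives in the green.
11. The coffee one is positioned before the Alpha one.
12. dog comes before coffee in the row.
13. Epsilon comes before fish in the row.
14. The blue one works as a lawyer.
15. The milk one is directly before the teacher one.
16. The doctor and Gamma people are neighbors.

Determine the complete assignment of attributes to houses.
Solution:

House | Pet | Team | Color | Profession | Drink
-----------------------------------------------
  1   | horse | Delta | red | doctor | milk
  2   | dog | Gamma | yellow | teacher | juice
  3   | cat | Beta | white | artist | coffee
  4   | bird | Epsilon | green | engineer | tea
  5   | fish | Alpha | blue | lawyer | water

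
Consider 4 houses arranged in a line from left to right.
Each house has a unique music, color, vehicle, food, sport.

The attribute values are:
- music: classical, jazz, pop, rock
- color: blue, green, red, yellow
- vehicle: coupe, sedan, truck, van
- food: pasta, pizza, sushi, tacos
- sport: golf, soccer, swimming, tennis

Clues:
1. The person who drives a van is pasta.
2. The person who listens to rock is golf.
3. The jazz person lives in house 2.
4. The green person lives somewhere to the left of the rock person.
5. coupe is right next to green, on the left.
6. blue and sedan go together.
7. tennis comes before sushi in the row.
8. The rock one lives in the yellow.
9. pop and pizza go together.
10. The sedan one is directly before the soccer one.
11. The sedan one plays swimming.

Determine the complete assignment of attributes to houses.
Solution:

House | Music | Color | Vehicle | Food | Sport
----------------------------------------------
  1   | pop | blue | sedan | pizza | swimming
  2   | jazz | red | coupe | tacos | soccer
  3   | classical | green | van | pasta | tennis
  4   | rock | yellow | truck | sushi | golf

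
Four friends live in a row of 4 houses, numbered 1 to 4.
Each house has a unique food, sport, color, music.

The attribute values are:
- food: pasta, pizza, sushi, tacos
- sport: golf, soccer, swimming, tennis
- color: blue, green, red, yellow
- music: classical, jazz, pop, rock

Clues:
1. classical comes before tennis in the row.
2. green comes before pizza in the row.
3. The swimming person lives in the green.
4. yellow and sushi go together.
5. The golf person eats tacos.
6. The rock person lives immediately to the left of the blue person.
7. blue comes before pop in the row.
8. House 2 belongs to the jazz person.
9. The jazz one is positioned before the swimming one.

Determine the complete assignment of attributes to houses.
Solution:

House | Food | Sport | Color | Music
------------------------------------
  1   | sushi | soccer | yellow | rock
  2   | tacos | golf | blue | jazz
  3   | pasta | swimming | green | classical
  4   | pizza | tennis | red | pop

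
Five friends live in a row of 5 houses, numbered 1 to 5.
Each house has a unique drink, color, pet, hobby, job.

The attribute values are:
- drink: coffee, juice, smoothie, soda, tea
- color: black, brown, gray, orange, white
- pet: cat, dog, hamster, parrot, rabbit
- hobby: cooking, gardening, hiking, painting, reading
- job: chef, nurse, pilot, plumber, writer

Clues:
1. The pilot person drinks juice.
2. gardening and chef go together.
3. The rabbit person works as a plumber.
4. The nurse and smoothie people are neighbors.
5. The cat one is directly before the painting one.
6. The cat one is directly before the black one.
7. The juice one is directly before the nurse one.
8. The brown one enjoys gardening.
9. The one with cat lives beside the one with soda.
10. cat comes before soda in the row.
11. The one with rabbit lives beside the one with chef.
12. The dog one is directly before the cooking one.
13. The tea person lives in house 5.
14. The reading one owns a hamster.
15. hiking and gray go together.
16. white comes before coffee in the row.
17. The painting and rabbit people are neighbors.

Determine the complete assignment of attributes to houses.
Solution:

House | Drink | Color | Pet | Hobby | Job
-----------------------------------------
  1   | juice | gray | cat | hiking | pilot
  2   | soda | black | dog | painting | nurse
  3   | smoothie | white | rabbit | cooking | plumber
  4   | coffee | brown | parrot | gardening | chef
  5   | tea | orange | hamster | reading | writer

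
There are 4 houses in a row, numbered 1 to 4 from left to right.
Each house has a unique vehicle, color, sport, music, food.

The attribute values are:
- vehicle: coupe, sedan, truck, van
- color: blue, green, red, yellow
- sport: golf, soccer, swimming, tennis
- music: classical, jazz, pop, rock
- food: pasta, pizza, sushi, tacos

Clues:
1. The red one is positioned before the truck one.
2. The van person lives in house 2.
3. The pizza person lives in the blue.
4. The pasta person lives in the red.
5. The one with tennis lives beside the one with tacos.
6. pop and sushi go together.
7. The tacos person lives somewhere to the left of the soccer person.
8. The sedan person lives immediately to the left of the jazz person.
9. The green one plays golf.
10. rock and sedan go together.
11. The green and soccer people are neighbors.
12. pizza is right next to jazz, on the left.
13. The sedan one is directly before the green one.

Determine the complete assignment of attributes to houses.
Solution:

House | Vehicle | Color | Sport | Music | Food
----------------------------------------------
  1   | sedan | blue | tennis | rock | pizza
  2   | van | green | golf | jazz | tacos
  3   | coupe | red | soccer | classical | pasta
  4   | truck | yellow | swimming | pop | sushi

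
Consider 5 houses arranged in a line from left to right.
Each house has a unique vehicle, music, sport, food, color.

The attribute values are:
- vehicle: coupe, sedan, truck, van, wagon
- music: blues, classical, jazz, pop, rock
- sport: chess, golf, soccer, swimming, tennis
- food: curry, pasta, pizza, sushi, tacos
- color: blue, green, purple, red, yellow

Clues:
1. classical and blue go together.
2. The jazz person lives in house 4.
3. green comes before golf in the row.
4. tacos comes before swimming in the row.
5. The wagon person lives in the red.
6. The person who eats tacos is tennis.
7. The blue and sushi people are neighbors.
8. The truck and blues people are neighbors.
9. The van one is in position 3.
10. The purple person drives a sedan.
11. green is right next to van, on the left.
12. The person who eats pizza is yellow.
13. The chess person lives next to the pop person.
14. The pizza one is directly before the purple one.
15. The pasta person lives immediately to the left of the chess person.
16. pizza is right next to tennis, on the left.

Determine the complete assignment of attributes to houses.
Solution:

House | Vehicle | Music | Sport | Food | Color
----------------------------------------------
  1   | truck | classical | soccer | pasta | blue
  2   | coupe | blues | chess | sushi | green
  3   | van | pop | golf | pizza | yellow
  4   | sedan | jazz | tennis | tacos | purple
  5   | wagon | rock | swimming | curry | red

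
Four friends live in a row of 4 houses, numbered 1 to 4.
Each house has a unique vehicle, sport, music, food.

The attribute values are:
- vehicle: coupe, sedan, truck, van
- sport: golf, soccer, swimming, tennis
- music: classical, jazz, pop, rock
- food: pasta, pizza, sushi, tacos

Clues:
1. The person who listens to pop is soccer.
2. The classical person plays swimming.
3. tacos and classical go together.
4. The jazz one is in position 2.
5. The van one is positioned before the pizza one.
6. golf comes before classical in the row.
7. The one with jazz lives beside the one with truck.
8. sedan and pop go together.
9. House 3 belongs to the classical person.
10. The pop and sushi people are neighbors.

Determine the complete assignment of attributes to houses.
Solution:

House | Vehicle | Sport | Music | Food
--------------------------------------
  1   | sedan | soccer | pop | pasta
  2   | van | golf | jazz | sushi
  3   | truck | swimming | classical | tacos
  4   | coupe | tennis | rock | pizza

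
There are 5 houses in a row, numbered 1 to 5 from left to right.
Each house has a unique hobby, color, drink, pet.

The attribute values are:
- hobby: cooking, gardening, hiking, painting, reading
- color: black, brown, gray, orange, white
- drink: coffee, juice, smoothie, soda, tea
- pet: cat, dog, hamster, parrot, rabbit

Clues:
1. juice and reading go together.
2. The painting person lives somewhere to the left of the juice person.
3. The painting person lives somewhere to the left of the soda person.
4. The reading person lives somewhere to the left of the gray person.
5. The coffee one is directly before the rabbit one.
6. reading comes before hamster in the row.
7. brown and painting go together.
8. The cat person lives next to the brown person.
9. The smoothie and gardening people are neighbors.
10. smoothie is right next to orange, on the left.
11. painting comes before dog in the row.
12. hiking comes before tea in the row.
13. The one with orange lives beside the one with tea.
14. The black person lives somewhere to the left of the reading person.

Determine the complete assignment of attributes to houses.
Solution:

House | Hobby | Color | Drink | Pet
-----------------------------------
  1   | hiking | black | smoothie | parrot
  2   | gardening | orange | coffee | cat
  3   | painting | brown | tea | rabbit
  4   | reading | white | juice | dog
  5   | cooking | gray | soda | hamster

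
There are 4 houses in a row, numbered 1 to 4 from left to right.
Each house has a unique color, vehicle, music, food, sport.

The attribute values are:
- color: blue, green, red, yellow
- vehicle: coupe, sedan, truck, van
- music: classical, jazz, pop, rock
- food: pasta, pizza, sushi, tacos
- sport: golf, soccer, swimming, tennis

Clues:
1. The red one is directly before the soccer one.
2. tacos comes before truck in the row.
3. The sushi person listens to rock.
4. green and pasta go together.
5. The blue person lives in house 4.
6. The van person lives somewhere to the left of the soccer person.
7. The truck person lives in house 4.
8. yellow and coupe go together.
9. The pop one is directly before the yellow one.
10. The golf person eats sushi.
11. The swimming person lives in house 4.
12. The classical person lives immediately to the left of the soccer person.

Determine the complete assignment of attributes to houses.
Solution:

House | Color | Vehicle | Music | Food | Sport
----------------------------------------------
  1   | red | van | classical | tacos | tennis
  2   | green | sedan | pop | pasta | soccer
  3   | yellow | coupe | rock | sushi | golf
  4   | blue | truck | jazz | pizza | swimming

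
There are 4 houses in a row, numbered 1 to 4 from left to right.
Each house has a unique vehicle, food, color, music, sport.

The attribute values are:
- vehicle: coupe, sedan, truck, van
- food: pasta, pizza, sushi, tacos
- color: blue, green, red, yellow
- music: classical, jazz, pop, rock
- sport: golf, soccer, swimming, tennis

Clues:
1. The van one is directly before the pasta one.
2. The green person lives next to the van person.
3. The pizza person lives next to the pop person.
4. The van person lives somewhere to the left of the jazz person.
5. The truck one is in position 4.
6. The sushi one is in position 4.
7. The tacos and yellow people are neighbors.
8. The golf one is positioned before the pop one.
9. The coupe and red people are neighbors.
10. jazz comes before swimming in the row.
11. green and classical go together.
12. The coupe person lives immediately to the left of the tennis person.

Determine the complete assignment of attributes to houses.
Solution:

House | Vehicle | Food | Color | Music | Sport
----------------------------------------------
  1   | coupe | pizza | green | classical | golf
  2   | van | tacos | red | pop | tennis
  3   | sedan | pasta | yellow | jazz | soccer
  4   | truck | sushi | blue | rock | swimming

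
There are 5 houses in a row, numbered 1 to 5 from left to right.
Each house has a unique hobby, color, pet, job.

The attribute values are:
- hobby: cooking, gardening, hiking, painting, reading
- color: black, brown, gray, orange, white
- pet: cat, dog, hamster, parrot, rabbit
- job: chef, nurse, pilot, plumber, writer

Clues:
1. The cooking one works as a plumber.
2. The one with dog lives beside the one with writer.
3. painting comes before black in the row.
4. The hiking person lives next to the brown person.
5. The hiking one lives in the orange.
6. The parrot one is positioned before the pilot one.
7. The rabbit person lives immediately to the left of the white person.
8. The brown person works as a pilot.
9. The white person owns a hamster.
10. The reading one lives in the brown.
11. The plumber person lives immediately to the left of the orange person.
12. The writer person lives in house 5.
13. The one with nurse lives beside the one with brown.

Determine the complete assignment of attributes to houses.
Solution:

House | Hobby | Color | Pet | Job
---------------------------------
  1   | painting | gray | rabbit | chef
  2   | cooking | white | hamster | plumber
  3   | hiking | orange | parrot | nurse
  4   | reading | brown | dog | pilot
  5   | gardening | black | cat | writer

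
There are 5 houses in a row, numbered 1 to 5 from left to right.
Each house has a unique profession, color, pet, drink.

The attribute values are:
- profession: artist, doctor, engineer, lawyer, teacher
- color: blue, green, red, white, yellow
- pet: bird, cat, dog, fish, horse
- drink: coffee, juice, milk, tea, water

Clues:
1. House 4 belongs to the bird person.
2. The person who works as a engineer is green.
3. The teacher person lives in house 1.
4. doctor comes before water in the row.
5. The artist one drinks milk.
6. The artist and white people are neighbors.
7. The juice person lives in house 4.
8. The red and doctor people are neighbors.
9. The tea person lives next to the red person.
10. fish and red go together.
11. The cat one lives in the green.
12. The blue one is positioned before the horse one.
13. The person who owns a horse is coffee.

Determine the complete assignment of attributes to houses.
Solution:

House | Profession | Color | Pet | Drink
----------------------------------------
  1   | teacher | blue | dog | tea
  2   | artist | red | fish | milk
  3   | doctor | white | horse | coffee
  4   | lawyer | yellow | bird | juice
  5   | engineer | green | cat | water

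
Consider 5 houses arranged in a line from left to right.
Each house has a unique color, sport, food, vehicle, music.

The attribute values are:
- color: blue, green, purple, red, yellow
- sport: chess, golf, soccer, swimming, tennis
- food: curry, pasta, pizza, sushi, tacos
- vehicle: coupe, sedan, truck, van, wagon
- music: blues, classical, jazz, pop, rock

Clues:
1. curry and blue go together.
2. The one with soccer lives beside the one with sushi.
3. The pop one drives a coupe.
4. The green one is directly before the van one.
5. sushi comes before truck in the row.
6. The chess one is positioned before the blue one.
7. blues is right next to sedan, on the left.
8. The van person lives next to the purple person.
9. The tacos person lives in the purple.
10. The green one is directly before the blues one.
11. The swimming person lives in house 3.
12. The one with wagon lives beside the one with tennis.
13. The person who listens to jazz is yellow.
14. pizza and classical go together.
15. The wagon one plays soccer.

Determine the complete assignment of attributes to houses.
Solution:

House | Color | Sport | Food | Vehicle | Music
----------------------------------------------
  1   | green | soccer | pizza | wagon | classical
  2   | red | tennis | sushi | van | blues
  3   | purple | swimming | tacos | sedan | rock
  4   | yellow | chess | pasta | truck | jazz
  5   | blue | golf | curry | coupe | pop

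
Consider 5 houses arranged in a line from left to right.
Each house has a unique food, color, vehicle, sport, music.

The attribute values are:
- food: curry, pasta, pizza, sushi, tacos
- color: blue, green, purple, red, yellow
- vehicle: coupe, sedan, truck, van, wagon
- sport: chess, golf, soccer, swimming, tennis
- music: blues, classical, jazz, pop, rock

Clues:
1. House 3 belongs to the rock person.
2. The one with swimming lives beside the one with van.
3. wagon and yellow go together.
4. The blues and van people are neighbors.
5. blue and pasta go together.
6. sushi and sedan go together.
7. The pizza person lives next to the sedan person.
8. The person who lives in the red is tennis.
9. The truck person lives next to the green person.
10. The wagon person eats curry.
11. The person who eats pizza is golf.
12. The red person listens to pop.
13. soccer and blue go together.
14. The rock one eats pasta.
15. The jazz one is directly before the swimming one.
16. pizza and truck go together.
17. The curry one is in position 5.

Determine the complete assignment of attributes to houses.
Solution:

House | Food | Color | Vehicle | Sport | Music
----------------------------------------------
  1   | pizza | purple | truck | golf | jazz
  2   | sushi | green | sedan | swimming | blues
  3   | pasta | blue | van | soccer | rock
  4   | tacos | red | coupe | tennis | pop
  5   | curry | yellow | wagon | chess | classical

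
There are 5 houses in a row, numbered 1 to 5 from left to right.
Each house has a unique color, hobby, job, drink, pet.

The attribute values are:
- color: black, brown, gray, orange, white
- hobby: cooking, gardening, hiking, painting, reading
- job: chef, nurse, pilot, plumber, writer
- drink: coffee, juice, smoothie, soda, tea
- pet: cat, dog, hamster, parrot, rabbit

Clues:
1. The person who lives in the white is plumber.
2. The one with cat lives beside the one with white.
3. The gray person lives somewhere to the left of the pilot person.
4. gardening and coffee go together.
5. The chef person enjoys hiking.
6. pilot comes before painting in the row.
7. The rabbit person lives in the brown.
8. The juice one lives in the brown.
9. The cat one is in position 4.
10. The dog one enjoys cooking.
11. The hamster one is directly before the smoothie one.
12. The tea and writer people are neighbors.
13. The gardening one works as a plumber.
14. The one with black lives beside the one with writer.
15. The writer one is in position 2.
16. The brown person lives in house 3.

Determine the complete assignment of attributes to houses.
Solution:

House | Color | Hobby | Job | Drink | Pet
-----------------------------------------
  1   | black | hiking | chef | tea | hamster
  2   | gray | cooking | writer | smoothie | dog
  3   | brown | reading | pilot | juice | rabbit
  4   | orange | painting | nurse | soda | cat
  5   | white | gardening | plumber | coffee | parrot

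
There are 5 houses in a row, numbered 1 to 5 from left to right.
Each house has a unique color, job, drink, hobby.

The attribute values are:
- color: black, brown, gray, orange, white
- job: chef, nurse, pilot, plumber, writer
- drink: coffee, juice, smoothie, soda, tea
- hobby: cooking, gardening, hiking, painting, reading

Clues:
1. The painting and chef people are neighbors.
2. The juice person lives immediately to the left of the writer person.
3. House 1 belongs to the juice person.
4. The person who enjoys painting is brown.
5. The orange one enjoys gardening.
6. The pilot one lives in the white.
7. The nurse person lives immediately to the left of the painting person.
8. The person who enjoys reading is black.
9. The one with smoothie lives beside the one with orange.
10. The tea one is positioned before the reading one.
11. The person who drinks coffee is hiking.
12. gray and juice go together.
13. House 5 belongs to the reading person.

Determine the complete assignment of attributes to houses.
Solution:

House | Color | Job | Drink | Hobby
-----------------------------------
  1   | gray | nurse | juice | cooking
  2   | brown | writer | smoothie | painting
  3   | orange | chef | tea | gardening
  4   | white | pilot | coffee | hiking
  5   | black | plumber | soda | reading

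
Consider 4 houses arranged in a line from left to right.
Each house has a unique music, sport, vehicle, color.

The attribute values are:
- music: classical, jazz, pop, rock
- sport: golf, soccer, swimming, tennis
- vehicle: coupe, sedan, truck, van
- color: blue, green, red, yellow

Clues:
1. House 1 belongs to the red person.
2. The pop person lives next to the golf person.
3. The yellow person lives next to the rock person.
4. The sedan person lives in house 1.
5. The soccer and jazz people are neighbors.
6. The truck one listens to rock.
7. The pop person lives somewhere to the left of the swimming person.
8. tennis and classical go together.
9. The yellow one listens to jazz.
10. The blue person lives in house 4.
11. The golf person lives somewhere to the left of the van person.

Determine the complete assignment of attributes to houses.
Solution:

House | Music | Sport | Vehicle | Color
---------------------------------------
  1   | pop | soccer | sedan | red
  2   | jazz | golf | coupe | yellow
  3   | rock | swimming | truck | green
  4   | classical | tennis | van | blue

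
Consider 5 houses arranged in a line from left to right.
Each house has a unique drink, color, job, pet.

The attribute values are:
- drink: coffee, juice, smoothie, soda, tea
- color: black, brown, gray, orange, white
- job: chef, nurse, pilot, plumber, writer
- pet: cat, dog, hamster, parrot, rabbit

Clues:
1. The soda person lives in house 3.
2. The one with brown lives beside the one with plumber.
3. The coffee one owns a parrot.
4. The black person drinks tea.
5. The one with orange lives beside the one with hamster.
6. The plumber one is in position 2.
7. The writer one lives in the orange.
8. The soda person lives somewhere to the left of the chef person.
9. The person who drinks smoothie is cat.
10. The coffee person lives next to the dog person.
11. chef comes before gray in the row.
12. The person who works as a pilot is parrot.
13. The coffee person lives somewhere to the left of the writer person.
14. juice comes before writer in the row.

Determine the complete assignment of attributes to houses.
Solution:

House | Drink | Color | Job | Pet
---------------------------------
  1   | coffee | brown | pilot | parrot
  2   | juice | white | plumber | dog
  3   | soda | orange | writer | rabbit
  4   | tea | black | chef | hamster
  5   | smoothie | gray | nurse | cat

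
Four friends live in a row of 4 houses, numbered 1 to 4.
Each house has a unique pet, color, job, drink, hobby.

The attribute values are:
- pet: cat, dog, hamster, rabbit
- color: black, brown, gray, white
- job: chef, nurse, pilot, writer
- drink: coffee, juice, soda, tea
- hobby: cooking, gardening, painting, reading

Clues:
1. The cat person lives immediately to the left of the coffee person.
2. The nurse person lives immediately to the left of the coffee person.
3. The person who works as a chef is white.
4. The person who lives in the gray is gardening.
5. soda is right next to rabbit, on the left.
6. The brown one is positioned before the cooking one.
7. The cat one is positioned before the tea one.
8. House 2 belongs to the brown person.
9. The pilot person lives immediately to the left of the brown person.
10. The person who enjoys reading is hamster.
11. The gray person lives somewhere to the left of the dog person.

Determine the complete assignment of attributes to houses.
Solution:

House | Pet | Color | Job | Drink | Hobby
-----------------------------------------
  1   | hamster | black | pilot | juice | reading
  2   | cat | brown | nurse | soda | painting
  3   | rabbit | gray | writer | coffee | gardening
  4   | dog | white | chef | tea | cooking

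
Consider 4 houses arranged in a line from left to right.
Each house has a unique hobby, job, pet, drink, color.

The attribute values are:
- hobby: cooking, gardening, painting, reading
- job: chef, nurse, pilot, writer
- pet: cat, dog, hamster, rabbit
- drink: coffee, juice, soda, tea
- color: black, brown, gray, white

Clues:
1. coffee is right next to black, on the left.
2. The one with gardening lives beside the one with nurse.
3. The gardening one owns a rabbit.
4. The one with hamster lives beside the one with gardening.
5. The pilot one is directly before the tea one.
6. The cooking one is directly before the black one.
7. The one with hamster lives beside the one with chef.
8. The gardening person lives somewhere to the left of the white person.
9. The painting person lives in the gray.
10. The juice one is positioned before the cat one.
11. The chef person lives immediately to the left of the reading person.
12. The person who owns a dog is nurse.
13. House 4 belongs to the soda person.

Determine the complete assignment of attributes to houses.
Solution:

House | Hobby | Job | Pet | Drink | Color
-----------------------------------------
  1   | cooking | pilot | hamster | coffee | brown
  2   | gardening | chef | rabbit | tea | black
  3   | reading | nurse | dog | juice | white
  4   | painting | writer | cat | soda | gray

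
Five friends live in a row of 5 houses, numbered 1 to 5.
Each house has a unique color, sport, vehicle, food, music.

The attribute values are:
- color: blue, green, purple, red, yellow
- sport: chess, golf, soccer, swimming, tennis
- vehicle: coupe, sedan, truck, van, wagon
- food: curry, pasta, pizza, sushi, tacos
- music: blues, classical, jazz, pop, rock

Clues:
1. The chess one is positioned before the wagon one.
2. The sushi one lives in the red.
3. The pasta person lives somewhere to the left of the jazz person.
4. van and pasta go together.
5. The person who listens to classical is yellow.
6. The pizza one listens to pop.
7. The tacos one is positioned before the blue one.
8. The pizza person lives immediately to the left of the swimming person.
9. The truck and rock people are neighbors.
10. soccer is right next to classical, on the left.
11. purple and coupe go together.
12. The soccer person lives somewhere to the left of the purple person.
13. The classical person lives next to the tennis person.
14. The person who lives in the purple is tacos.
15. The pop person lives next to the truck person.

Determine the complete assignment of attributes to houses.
Solution:

House | Color | Sport | Vehicle | Food | Music
----------------------------------------------
  1   | green | soccer | sedan | pizza | pop
  2   | yellow | swimming | truck | curry | classical
  3   | purple | tennis | coupe | tacos | rock
  4   | blue | chess | van | pasta | blues
  5   | red | golf | wagon | sushi | jazz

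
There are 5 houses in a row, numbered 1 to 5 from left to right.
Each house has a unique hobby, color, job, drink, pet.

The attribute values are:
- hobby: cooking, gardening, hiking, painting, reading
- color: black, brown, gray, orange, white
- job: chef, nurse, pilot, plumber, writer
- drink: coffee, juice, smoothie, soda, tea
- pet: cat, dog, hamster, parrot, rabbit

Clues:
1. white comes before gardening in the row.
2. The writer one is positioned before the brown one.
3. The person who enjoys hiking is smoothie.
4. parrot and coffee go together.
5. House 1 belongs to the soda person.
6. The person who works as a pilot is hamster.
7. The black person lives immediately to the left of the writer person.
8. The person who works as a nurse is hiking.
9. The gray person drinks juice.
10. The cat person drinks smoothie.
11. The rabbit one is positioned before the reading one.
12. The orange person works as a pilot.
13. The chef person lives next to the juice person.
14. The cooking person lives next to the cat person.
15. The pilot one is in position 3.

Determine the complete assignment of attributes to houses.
Solution:

House | Hobby | Color | Job | Drink | Pet
-----------------------------------------
  1   | painting | black | chef | soda | rabbit
  2   | reading | gray | writer | juice | dog
  3   | cooking | orange | pilot | tea | hamster
  4   | hiking | white | nurse | smoothie | cat
  5   | gardening | brown | plumber | coffee | parrot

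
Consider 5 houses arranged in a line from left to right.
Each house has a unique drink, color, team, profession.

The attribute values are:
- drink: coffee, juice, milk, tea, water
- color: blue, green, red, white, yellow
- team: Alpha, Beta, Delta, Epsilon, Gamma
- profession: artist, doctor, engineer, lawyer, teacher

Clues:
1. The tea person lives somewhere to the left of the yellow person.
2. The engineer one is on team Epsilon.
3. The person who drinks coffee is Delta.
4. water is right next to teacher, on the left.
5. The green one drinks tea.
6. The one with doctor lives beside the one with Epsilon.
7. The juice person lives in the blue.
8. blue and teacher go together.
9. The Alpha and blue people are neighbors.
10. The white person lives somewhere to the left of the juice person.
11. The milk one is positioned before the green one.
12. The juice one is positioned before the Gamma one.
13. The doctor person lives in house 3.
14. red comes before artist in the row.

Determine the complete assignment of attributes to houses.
Solution:

House | Drink | Color | Team | Profession
-----------------------------------------
  1   | water | white | Alpha | lawyer
  2   | juice | blue | Beta | teacher
  3   | milk | red | Gamma | doctor
  4   | tea | green | Epsilon | engineer
  5   | coffee | yellow | Delta | artist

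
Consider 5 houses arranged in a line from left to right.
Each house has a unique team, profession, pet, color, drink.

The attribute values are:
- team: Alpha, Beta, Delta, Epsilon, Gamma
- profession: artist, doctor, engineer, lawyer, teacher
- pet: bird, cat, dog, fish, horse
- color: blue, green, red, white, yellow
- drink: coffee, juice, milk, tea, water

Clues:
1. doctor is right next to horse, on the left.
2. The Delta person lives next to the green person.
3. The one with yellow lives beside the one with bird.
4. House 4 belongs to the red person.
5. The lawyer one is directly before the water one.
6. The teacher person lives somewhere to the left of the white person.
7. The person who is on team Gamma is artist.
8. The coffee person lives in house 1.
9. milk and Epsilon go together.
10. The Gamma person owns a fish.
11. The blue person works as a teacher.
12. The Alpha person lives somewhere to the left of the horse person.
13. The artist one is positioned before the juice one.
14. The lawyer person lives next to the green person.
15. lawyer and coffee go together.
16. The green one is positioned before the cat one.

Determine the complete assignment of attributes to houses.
Solution:

House | Team | Profession | Pet | Color | Drink
-----------------------------------------------
  1   | Delta | lawyer | dog | yellow | coffee
  2   | Alpha | doctor | bird | green | water
  3   | Epsilon | teacher | horse | blue | milk
  4   | Gamma | artist | fish | red | tea
  5   | Beta | engineer | cat | white | juice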